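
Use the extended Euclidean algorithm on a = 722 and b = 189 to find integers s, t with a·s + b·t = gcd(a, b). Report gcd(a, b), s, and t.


Euclidean algorithm on (722, 189) — divide until remainder is 0:
  722 = 3 · 189 + 155
  189 = 1 · 155 + 34
  155 = 4 · 34 + 19
  34 = 1 · 19 + 15
  19 = 1 · 15 + 4
  15 = 3 · 4 + 3
  4 = 1 · 3 + 1
  3 = 3 · 1 + 0
gcd(722, 189) = 1.
Track Bezout coefficients alongside the remainders: start with r₀ = 722 = a·1 + b·0 (s = 1, t = 0) and r₁ = 189 = a·0 + b·1 (s = 0, t = 1); each new remainder r_{k+1} = r_{k-1} − q_k·r_k inherits s_{k+1} = s_{k-1} − q_k·s_k, t_{k+1} = t_{k-1} − q_k·t_k, so r_k = a·s_k + b·t_k at every step:
  q = 3: r = 155, s = 1 − 3·0 = 1, t = 0 − 3·1 = -3  (check: 722·1 + 189·(-3) = 155)
  q = 1: r = 34, s = 0 − 1·1 = -1, t = 1 − 1·(-3) = 4  (check: 722·(-1) + 189·4 = 34)
  q = 4: r = 19, s = 1 − 4·(-1) = 5, t = -3 − 4·4 = -19  (check: 722·5 + 189·(-19) = 19)
  q = 1: r = 15, s = -1 − 1·5 = -6, t = 4 − 1·(-19) = 23  (check: 722·(-6) + 189·23 = 15)
  q = 1: r = 4, s = 5 − 1·(-6) = 11, t = -19 − 1·23 = -42  (check: 722·11 + 189·(-42) = 4)
  q = 3: r = 3, s = -6 − 3·11 = -39, t = 23 − 3·(-42) = 149  (check: 722·(-39) + 189·149 = 3)
  q = 1: r = 1, s = 11 − 1·(-39) = 50, t = -42 − 1·149 = -191  (check: 722·50 + 189·(-191) = 1)
The row with r = 1 (the gcd) gives the Bezout coefficients s = 50, t = -191.
Result: 722 · (50) + 189 · (-191) = 1.

gcd(722, 189) = 1; s = 50, t = -191 (check: 722·50 + 189·(-191) = 1).


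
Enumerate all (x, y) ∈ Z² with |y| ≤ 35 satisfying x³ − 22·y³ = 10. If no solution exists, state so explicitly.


The equation is x³ - 22y³ = 10. For fixed y, x³ = 22·y³ + 10, so a solution requires the RHS to be a perfect cube.
Strategy: iterate y from -35 to 35, compute RHS = 22·y³ + 10, and check whether it is a (positive or negative) perfect cube.
Check small values of y:
  y = 0: RHS = 10 is not a perfect cube.
  y = 1: RHS = 32 is not a perfect cube.
  y = -1: RHS = -12 is not a perfect cube.
  y = 2: RHS = 186 is not a perfect cube.
  y = -2: RHS = -166 is not a perfect cube.
  y = 3: RHS = 604 is not a perfect cube.
  y = -3: RHS = -584 is not a perfect cube.
Continuing the search up to |y| = 35 finds no solutions either.
No (x, y) in the scanned range satisfies the equation.

No integer solutions with |y| ≤ 35.


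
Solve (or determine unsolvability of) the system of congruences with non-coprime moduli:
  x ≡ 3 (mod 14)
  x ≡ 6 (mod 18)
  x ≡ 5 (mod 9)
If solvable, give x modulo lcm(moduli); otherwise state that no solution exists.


Moduli 14, 18, 9 are not pairwise coprime, so CRT works modulo lcm(m_i) when all pairwise compatibility conditions hold.
Pairwise compatibility: gcd(m_i, m_j) must divide a_i - a_j for every pair.
Merge one congruence at a time:
  Start: x ≡ 3 (mod 14).
  Combine with x ≡ 6 (mod 18): gcd(14, 18) = 2, and 6 - 3 = 3 is NOT divisible by 2.
    ⇒ system is inconsistent (no integer solution).

No solution (the system is inconsistent).


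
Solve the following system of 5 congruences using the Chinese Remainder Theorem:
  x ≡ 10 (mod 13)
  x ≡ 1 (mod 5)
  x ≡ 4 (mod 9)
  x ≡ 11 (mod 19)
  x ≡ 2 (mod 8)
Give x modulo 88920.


Product of moduli M = 13 · 5 · 9 · 19 · 8 = 88920.
Merge one congruence at a time:
  Start: x ≡ 10 (mod 13).
  Combine with x ≡ 1 (mod 5); new modulus lcm = 65.
    Write x = 10 + 13·t and substitute into x ≡ 1 (mod 5): 13·t ≡ 1 − 10 = -9 (mod 5).
    Reduce coefficients mod 5: 3·t ≡ 1 (mod 5).
    The inverse of 3 mod 5 is 2 (since 3·2 = 6 = 1·5 + 1), so t ≡ 2·1 = 2 ≡ 2 (mod 5).
    Then x = 10 + 13·2 = 36, valid modulo lcm(13, 5) = 65: x ≡ 36 (mod 65).
  Combine with x ≡ 4 (mod 9); new modulus lcm = 585.
    Write x = 36 + 65·t and substitute into x ≡ 4 (mod 9): 65·t ≡ 4 − 36 = -32 (mod 9).
    Reduce coefficients mod 9: 2·t ≡ 4 (mod 9).
    The inverse of 2 mod 9 is 5 (since 2·5 = 10 = 1·9 + 1), so t ≡ 5·4 = 20 ≡ 2 (mod 9).
    Then x = 36 + 65·2 = 166, valid modulo lcm(65, 9) = 585: x ≡ 166 (mod 585).
  Combine with x ≡ 11 (mod 19); new modulus lcm = 11115.
    Write x = 166 + 585·t and substitute into x ≡ 11 (mod 19): 585·t ≡ 11 − 166 = -155 (mod 19).
    Reduce coefficients mod 19: 15·t ≡ 16 (mod 19).
    The inverse of 15 mod 19 is 14 (since 15·14 = 210 = 11·19 + 1), so t ≡ 14·16 = 224 ≡ 15 (mod 19).
    Then x = 166 + 585·15 = 8941, valid modulo lcm(585, 19) = 11115: x ≡ 8941 (mod 11115).
  Combine with x ≡ 2 (mod 8); new modulus lcm = 88920.
    Write x = 8941 + 11115·t and substitute into x ≡ 2 (mod 8): 11115·t ≡ 2 − 8941 = -8939 (mod 8).
    Reduce coefficients mod 8: 3·t ≡ 5 (mod 8).
    The inverse of 3 mod 8 is 3 (since 3·3 = 9 = 1·8 + 1), so t ≡ 3·5 = 15 ≡ 7 (mod 8).
    Then x = 8941 + 11115·7 = 86746, valid modulo lcm(11115, 8) = 88920: x ≡ 86746 (mod 88920).
Verify against each original: 86746 mod 13 = 10, 86746 mod 5 = 1, 86746 mod 9 = 4, 86746 mod 19 = 11, 86746 mod 8 = 2.

x ≡ 86746 (mod 88920).


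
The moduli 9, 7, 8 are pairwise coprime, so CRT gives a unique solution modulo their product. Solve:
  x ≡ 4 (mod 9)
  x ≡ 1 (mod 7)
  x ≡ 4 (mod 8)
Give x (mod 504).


Moduli 9, 7, 8 are pairwise coprime; by CRT there is a unique solution modulo M = 9 · 7 · 8 = 504.
Solve pairwise, accumulating the modulus:
  Start with x ≡ 4 (mod 9).
  Combine with x ≡ 1 (mod 7): since gcd(9, 7) = 1, we get a unique residue mod 63.
    Write x = 4 + 9·t and substitute into x ≡ 1 (mod 7): 9·t ≡ 1 − 4 = -3 (mod 7).
    Reduce coefficients mod 7: 2·t ≡ 4 (mod 7).
    The inverse of 2 mod 7 is 4 (since 2·4 = 8 = 1·7 + 1), so t ≡ 4·4 = 16 ≡ 2 (mod 7).
    Then x = 4 + 9·2 = 22, valid modulo lcm(9, 7) = 63: x ≡ 22 (mod 63).
  Combine with x ≡ 4 (mod 8): since gcd(63, 8) = 1, we get a unique residue mod 504.
    Write x = 22 + 63·t and substitute into x ≡ 4 (mod 8): 63·t ≡ 4 − 22 = -18 (mod 8).
    Reduce coefficients mod 8: 7·t ≡ 6 (mod 8).
    The inverse of 7 mod 8 is 7 (since 7·7 = 49 = 6·8 + 1), so t ≡ 7·6 = 42 ≡ 2 (mod 8).
    Then x = 22 + 63·2 = 148, valid modulo lcm(63, 8) = 504: x ≡ 148 (mod 504).
Verify: 148 mod 9 = 4 ✓, 148 mod 7 = 1 ✓, 148 mod 8 = 4 ✓.

x ≡ 148 (mod 504).


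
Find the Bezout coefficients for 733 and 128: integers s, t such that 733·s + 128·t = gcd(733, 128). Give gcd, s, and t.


Euclidean algorithm on (733, 128) — divide until remainder is 0:
  733 = 5 · 128 + 93
  128 = 1 · 93 + 35
  93 = 2 · 35 + 23
  35 = 1 · 23 + 12
  23 = 1 · 12 + 11
  12 = 1 · 11 + 1
  11 = 11 · 1 + 0
gcd(733, 128) = 1.
Track Bezout coefficients alongside the remainders: start with r₀ = 733 = a·1 + b·0 (s = 1, t = 0) and r₁ = 128 = a·0 + b·1 (s = 0, t = 1); each new remainder r_{k+1} = r_{k-1} − q_k·r_k inherits s_{k+1} = s_{k-1} − q_k·s_k, t_{k+1} = t_{k-1} − q_k·t_k, so r_k = a·s_k + b·t_k at every step:
  q = 5: r = 93, s = 1 − 5·0 = 1, t = 0 − 5·1 = -5  (check: 733·1 + 128·(-5) = 93)
  q = 1: r = 35, s = 0 − 1·1 = -1, t = 1 − 1·(-5) = 6  (check: 733·(-1) + 128·6 = 35)
  q = 2: r = 23, s = 1 − 2·(-1) = 3, t = -5 − 2·6 = -17  (check: 733·3 + 128·(-17) = 23)
  q = 1: r = 12, s = -1 − 1·3 = -4, t = 6 − 1·(-17) = 23  (check: 733·(-4) + 128·23 = 12)
  q = 1: r = 11, s = 3 − 1·(-4) = 7, t = -17 − 1·23 = -40  (check: 733·7 + 128·(-40) = 11)
  q = 1: r = 1, s = -4 − 1·7 = -11, t = 23 − 1·(-40) = 63  (check: 733·(-11) + 128·63 = 1)
The row with r = 1 (the gcd) gives the Bezout coefficients s = -11, t = 63.
Result: 733 · (-11) + 128 · (63) = 1.

gcd(733, 128) = 1; s = -11, t = 63 (check: 733·(-11) + 128·63 = 1).


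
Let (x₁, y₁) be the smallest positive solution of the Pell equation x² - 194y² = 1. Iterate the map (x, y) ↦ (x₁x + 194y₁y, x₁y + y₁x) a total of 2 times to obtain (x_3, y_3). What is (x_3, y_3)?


Step 1: Find the fundamental solution (x₁, y₁) of x² - 194y² = 1.
  Expand √194 as a continued fraction. a₀ = ⌊√194⌋ = 13; iterate m_{k+1} = d_k·a_k − m_k, d_{k+1} = (194 − m_{k+1}²)/d_k, a_{k+1} = ⌊(a₀ + m_{k+1})/d_{k+1}⌋ (starting m₀ = 0, d₀ = 1), with convergents p_k = a_k·p_{k-1} + p_{k-2}, q_k = a_k·q_{k-1} + q_{k-2} (p₋₁ = 1, q₋₁ = 0):
  k = 0: a₀ = 13; p₀/q₀ = 13/1; p₀² − 194·q₀² = 169 − 194 = -25.
  k = 1: m = 13, d = 25, a = ⌊(13 + 13)/25⌋ = 1; p/q = (1·13 + 1)/(1·1 + 0) = 14/1; p² − 194·q² = 196 − 194 = 2.
  k = 2: m = 12, d = 2, a = ⌊(13 + 12)/2⌋ = 12; p/q = (12·14 + 13)/(12·1 + 1) = 181/13; p² − 194·q² = 32761 − 32786 = -25.
  k = 3: m = 12, d = 25, a = ⌊(13 + 12)/25⌋ = 1; p/q = (1·181 + 14)/(1·13 + 1) = 195/14; p² − 194·q² = 38025 − 38024 = 1.
  The first convergent with p² − 194·q² = 1 gives the fundamental solution (x₁, y₁) = (195, 14).
Step 2: Apply the recurrence (x_{n+1}, y_{n+1}) = (x₁x_n + 194y₁y_n, x₁y_n + y₁x_n) repeatedly.
  From (x_1, y_1) = (195, 14): x_2 = 195·195 + 194·14·14 = 76049; y_2 = 195·14 + 14·195 = 5460.
  From (x_2, y_2) = (76049, 5460): x_3 = 195·76049 + 194·14·5460 = 29658915; y_3 = 195·5460 + 14·76049 = 2129386.
Step 3: Verify x_3² - 194·y_3² = 879651238977225 - 879651238977224 = 1 (should be 1). ✓

(x_1, y_1) = (195, 14); (x_3, y_3) = (29658915, 2129386).


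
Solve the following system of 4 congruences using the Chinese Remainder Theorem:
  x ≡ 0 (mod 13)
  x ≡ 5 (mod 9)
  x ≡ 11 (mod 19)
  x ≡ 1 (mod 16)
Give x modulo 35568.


Product of moduli M = 13 · 9 · 19 · 16 = 35568.
Merge one congruence at a time:
  Start: x ≡ 0 (mod 13).
  Combine with x ≡ 5 (mod 9); new modulus lcm = 117.
    Write x = 0 + 13·t and substitute into x ≡ 5 (mod 9): 13·t ≡ 5 − 0 = 5 (mod 9).
    Reduce coefficients mod 9: 4·t ≡ 5 (mod 9).
    The inverse of 4 mod 9 is 7 (since 4·7 = 28 = 3·9 + 1), so t ≡ 7·5 = 35 ≡ 8 (mod 9).
    Then x = 0 + 13·8 = 104, valid modulo lcm(13, 9) = 117: x ≡ 104 (mod 117).
  Combine with x ≡ 11 (mod 19); new modulus lcm = 2223.
    Write x = 104 + 117·t and substitute into x ≡ 11 (mod 19): 117·t ≡ 11 − 104 = -93 (mod 19).
    Reduce coefficients mod 19: 3·t ≡ 2 (mod 19).
    The inverse of 3 mod 19 is 13 (since 3·13 = 39 = 2·19 + 1), so t ≡ 13·2 = 26 ≡ 7 (mod 19).
    Then x = 104 + 117·7 = 923, valid modulo lcm(117, 19) = 2223: x ≡ 923 (mod 2223).
  Combine with x ≡ 1 (mod 16); new modulus lcm = 35568.
    Write x = 923 + 2223·t and substitute into x ≡ 1 (mod 16): 2223·t ≡ 1 − 923 = -922 (mod 16).
    Reduce coefficients mod 16: 15·t ≡ 6 (mod 16).
    The inverse of 15 mod 16 is 15 (since 15·15 = 225 = 14·16 + 1), so t ≡ 15·6 = 90 ≡ 10 (mod 16).
    Then x = 923 + 2223·10 = 23153, valid modulo lcm(2223, 16) = 35568: x ≡ 23153 (mod 35568).
Verify against each original: 23153 mod 13 = 0, 23153 mod 9 = 5, 23153 mod 19 = 11, 23153 mod 16 = 1.

x ≡ 23153 (mod 35568).


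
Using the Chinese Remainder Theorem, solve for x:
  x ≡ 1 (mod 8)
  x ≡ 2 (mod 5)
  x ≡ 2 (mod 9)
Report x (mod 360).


Moduli 8, 5, 9 are pairwise coprime; by CRT there is a unique solution modulo M = 8 · 5 · 9 = 360.
Solve pairwise, accumulating the modulus:
  Start with x ≡ 1 (mod 8).
  Combine with x ≡ 2 (mod 5): since gcd(8, 5) = 1, we get a unique residue mod 40.
    Write x = 1 + 8·t and substitute into x ≡ 2 (mod 5): 8·t ≡ 2 − 1 = 1 (mod 5).
    Reduce coefficients mod 5: 3·t ≡ 1 (mod 5).
    The inverse of 3 mod 5 is 2 (since 3·2 = 6 = 1·5 + 1), so t ≡ 2·1 = 2 ≡ 2 (mod 5).
    Then x = 1 + 8·2 = 17, valid modulo lcm(8, 5) = 40: x ≡ 17 (mod 40).
  Combine with x ≡ 2 (mod 9): since gcd(40, 9) = 1, we get a unique residue mod 360.
    Write x = 17 + 40·t and substitute into x ≡ 2 (mod 9): 40·t ≡ 2 − 17 = -15 (mod 9).
    Reduce coefficients mod 9: 4·t ≡ 3 (mod 9).
    The inverse of 4 mod 9 is 7 (since 4·7 = 28 = 3·9 + 1), so t ≡ 7·3 = 21 ≡ 3 (mod 9).
    Then x = 17 + 40·3 = 137, valid modulo lcm(40, 9) = 360: x ≡ 137 (mod 360).
Verify: 137 mod 8 = 1 ✓, 137 mod 5 = 2 ✓, 137 mod 9 = 2 ✓.

x ≡ 137 (mod 360).


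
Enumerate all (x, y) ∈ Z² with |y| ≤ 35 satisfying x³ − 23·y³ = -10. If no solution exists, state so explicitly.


The equation is x³ - 23y³ = -10. For fixed y, x³ = 23·y³ − 10, so a solution requires the RHS to be a perfect cube.
Strategy: iterate y from -35 to 35, compute RHS = 23·y³ − 10, and check whether it is a (positive or negative) perfect cube.
Check small values of y:
  y = 0: RHS = -10 is not a perfect cube.
  y = 1: RHS = 13 is not a perfect cube.
  y = -1: RHS = -33 is not a perfect cube.
  y = 2: RHS = 174 is not a perfect cube.
  y = -2: RHS = -194 is not a perfect cube.
  y = 3: RHS = 611 is not a perfect cube.
  y = -3: RHS = -631 is not a perfect cube.
Continuing the search up to |y| = 35 finds no solutions either.
No (x, y) in the scanned range satisfies the equation.

No integer solutions with |y| ≤ 35.


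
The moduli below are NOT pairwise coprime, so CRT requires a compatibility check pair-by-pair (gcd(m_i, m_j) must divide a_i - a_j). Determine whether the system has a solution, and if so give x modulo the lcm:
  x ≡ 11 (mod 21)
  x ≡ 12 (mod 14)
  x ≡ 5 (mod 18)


Moduli 21, 14, 18 are not pairwise coprime, so CRT works modulo lcm(m_i) when all pairwise compatibility conditions hold.
Pairwise compatibility: gcd(m_i, m_j) must divide a_i - a_j for every pair.
Merge one congruence at a time:
  Start: x ≡ 11 (mod 21).
  Combine with x ≡ 12 (mod 14): gcd(21, 14) = 7, and 12 - 11 = 1 is NOT divisible by 7.
    ⇒ system is inconsistent (no integer solution).

No solution (the system is inconsistent).


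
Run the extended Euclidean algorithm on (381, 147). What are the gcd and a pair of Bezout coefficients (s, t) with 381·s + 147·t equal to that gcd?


Euclidean algorithm on (381, 147) — divide until remainder is 0:
  381 = 2 · 147 + 87
  147 = 1 · 87 + 60
  87 = 1 · 60 + 27
  60 = 2 · 27 + 6
  27 = 4 · 6 + 3
  6 = 2 · 3 + 0
gcd(381, 147) = 3.
Track Bezout coefficients alongside the remainders: start with r₀ = 381 = a·1 + b·0 (s = 1, t = 0) and r₁ = 147 = a·0 + b·1 (s = 0, t = 1); each new remainder r_{k+1} = r_{k-1} − q_k·r_k inherits s_{k+1} = s_{k-1} − q_k·s_k, t_{k+1} = t_{k-1} − q_k·t_k, so r_k = a·s_k + b·t_k at every step:
  q = 2: r = 87, s = 1 − 2·0 = 1, t = 0 − 2·1 = -2  (check: 381·1 + 147·(-2) = 87)
  q = 1: r = 60, s = 0 − 1·1 = -1, t = 1 − 1·(-2) = 3  (check: 381·(-1) + 147·3 = 60)
  q = 1: r = 27, s = 1 − 1·(-1) = 2, t = -2 − 1·3 = -5  (check: 381·2 + 147·(-5) = 27)
  q = 2: r = 6, s = -1 − 2·2 = -5, t = 3 − 2·(-5) = 13  (check: 381·(-5) + 147·13 = 6)
  q = 4: r = 3, s = 2 − 4·(-5) = 22, t = -5 − 4·13 = -57  (check: 381·22 + 147·(-57) = 3)
The row with r = 3 (the gcd) gives the Bezout coefficients s = 22, t = -57.
Result: 381 · (22) + 147 · (-57) = 3.

gcd(381, 147) = 3; s = 22, t = -57 (check: 381·22 + 147·(-57) = 3).


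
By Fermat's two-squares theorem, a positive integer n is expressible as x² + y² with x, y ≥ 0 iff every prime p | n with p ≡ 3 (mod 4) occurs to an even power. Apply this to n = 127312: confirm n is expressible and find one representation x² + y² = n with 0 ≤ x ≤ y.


Step 1: Factor n = 127312 = 2^4 · 73 · 109.
Step 2: Check the mod-4 condition on each prime factor: 2 = 2 (special); 73 ≡ 1 (mod 4), exponent 1; 109 ≡ 1 (mod 4), exponent 1.
All primes ≡ 3 (mod 4) appear to even exponent (or don't appear), so by the two-squares theorem n IS expressible as a sum of two squares.
Step 3: Build a representation. Group n = k² · m with k = 4 and m = 73 · 109 = 7957 (a product of primes ≡ 1 (mod 4)); a representation of m scales to one of n via (k·x)² + (k·y)² = k²(x² + y²). Each prime p ≡ 1 (mod 4) is itself a sum of two squares; find a² by testing p − a² for a perfect square:
  73: 73 − 1² = 72, 73 − 2² = 69, 73 − 3² = 64 = 8² ⇒ 73 = 3² + 8².
  109: 109 − 1² = 108, 109 − 2² = 105, 109 − 3² = 100 = 10² ⇒ 109 = 3² + 10².
  Combine using the Brahmagupta–Fibonacci identity (a² + b²)(c² + d²) = (ac − bd)² + (ad + bc)² = (ac + bd)² + (ad − bc)²:
  73 · 109 = 7957: from (3² + 8²)(3² + 10²), take (3·3 − 8·10, 3·10 + 8·3) = (9 − 80, 30 + 24) = (-71, 54); dropping signs (only squares matter) gives (71, 54); check 71² + 54² = 5041 + 2916 = 7957 ✓.
  Scale by k = 4: (4·71, 4·54) = (284, 216).
Step 4: Order so x ≤ y and verify: 216² + 284² = 46656 + 80656 = 127312 = n. ✓

n = 127312 = 216² + 284² (one valid representation with x ≤ y).


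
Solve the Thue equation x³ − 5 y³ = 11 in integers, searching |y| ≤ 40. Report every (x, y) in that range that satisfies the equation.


The equation is x³ - 5y³ = 11. For fixed y, x³ = 5·y³ + 11, so a solution requires the RHS to be a perfect cube.
Strategy: iterate y from -40 to 40, compute RHS = 5·y³ + 11, and check whether it is a (positive or negative) perfect cube.
Check small values of y:
  y = 0: RHS = 11 is not a perfect cube.
  y = 1: RHS = 16 is not a perfect cube.
  y = -1: RHS = 6 is not a perfect cube.
  y = 2: RHS = 51 is not a perfect cube.
  y = -2: RHS = -29 is not a perfect cube.
  y = 3: RHS = 146 is not a perfect cube.
  y = -3: RHS = -124 is not a perfect cube.
Continuing the search up to |y| = 40 finds no solutions either.
No (x, y) in the scanned range satisfies the equation.

No integer solutions with |y| ≤ 40.


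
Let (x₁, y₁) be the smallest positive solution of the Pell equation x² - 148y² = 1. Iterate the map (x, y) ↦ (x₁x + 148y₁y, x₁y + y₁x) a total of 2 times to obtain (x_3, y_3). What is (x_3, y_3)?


Step 1: Find the fundamental solution (x₁, y₁) of x² - 148y² = 1.
  Expand √148 as a continued fraction. a₀ = ⌊√148⌋ = 12; iterate m_{k+1} = d_k·a_k − m_k, d_{k+1} = (148 − m_{k+1}²)/d_k, a_{k+1} = ⌊(a₀ + m_{k+1})/d_{k+1}⌋ (starting m₀ = 0, d₀ = 1), with convergents p_k = a_k·p_{k-1} + p_{k-2}, q_k = a_k·q_{k-1} + q_{k-2} (p₋₁ = 1, q₋₁ = 0):
  k = 0: a₀ = 12; p₀/q₀ = 12/1; p₀² − 148·q₀² = 144 − 148 = -4.
  k = 1: m = 12, d = 4, a = ⌊(12 + 12)/4⌋ = 6; p/q = (6·12 + 1)/(6·1 + 0) = 73/6; p² − 148·q² = 5329 − 5328 = 1.
  The first convergent with p² − 148·q² = 1 gives the fundamental solution (x₁, y₁) = (73, 6).
Step 2: Apply the recurrence (x_{n+1}, y_{n+1}) = (x₁x_n + 148y₁y_n, x₁y_n + y₁x_n) repeatedly.
  From (x_1, y_1) = (73, 6): x_2 = 73·73 + 148·6·6 = 10657; y_2 = 73·6 + 6·73 = 876.
  From (x_2, y_2) = (10657, 876): x_3 = 73·10657 + 148·6·876 = 1555849; y_3 = 73·876 + 6·10657 = 127890.
Step 3: Verify x_3² - 148·y_3² = 2420666110801 - 2420666110800 = 1 (should be 1). ✓

(x_1, y_1) = (73, 6); (x_3, y_3) = (1555849, 127890).


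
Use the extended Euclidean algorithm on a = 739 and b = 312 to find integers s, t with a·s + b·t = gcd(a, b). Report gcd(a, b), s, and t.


Euclidean algorithm on (739, 312) — divide until remainder is 0:
  739 = 2 · 312 + 115
  312 = 2 · 115 + 82
  115 = 1 · 82 + 33
  82 = 2 · 33 + 16
  33 = 2 · 16 + 1
  16 = 16 · 1 + 0
gcd(739, 312) = 1.
Track Bezout coefficients alongside the remainders: start with r₀ = 739 = a·1 + b·0 (s = 1, t = 0) and r₁ = 312 = a·0 + b·1 (s = 0, t = 1); each new remainder r_{k+1} = r_{k-1} − q_k·r_k inherits s_{k+1} = s_{k-1} − q_k·s_k, t_{k+1} = t_{k-1} − q_k·t_k, so r_k = a·s_k + b·t_k at every step:
  q = 2: r = 115, s = 1 − 2·0 = 1, t = 0 − 2·1 = -2  (check: 739·1 + 312·(-2) = 115)
  q = 2: r = 82, s = 0 − 2·1 = -2, t = 1 − 2·(-2) = 5  (check: 739·(-2) + 312·5 = 82)
  q = 1: r = 33, s = 1 − 1·(-2) = 3, t = -2 − 1·5 = -7  (check: 739·3 + 312·(-7) = 33)
  q = 2: r = 16, s = -2 − 2·3 = -8, t = 5 − 2·(-7) = 19  (check: 739·(-8) + 312·19 = 16)
  q = 2: r = 1, s = 3 − 2·(-8) = 19, t = -7 − 2·19 = -45  (check: 739·19 + 312·(-45) = 1)
The row with r = 1 (the gcd) gives the Bezout coefficients s = 19, t = -45.
Result: 739 · (19) + 312 · (-45) = 1.

gcd(739, 312) = 1; s = 19, t = -45 (check: 739·19 + 312·(-45) = 1).


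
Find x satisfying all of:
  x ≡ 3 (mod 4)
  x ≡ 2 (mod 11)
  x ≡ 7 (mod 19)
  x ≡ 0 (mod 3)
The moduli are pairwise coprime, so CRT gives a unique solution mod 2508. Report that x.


Product of moduli M = 4 · 11 · 19 · 3 = 2508.
Merge one congruence at a time:
  Start: x ≡ 3 (mod 4).
  Combine with x ≡ 2 (mod 11); new modulus lcm = 44.
    Write x = 3 + 4·t and substitute into x ≡ 2 (mod 11): 4·t ≡ 2 − 3 = -1 (mod 11).
    Reduce coefficients mod 11: 4·t ≡ 10 (mod 11).
    The inverse of 4 mod 11 is 3 (since 4·3 = 12 = 1·11 + 1), so t ≡ 3·10 = 30 ≡ 8 (mod 11).
    Then x = 3 + 4·8 = 35, valid modulo lcm(4, 11) = 44: x ≡ 35 (mod 44).
  Combine with x ≡ 7 (mod 19); new modulus lcm = 836.
    Write x = 35 + 44·t and substitute into x ≡ 7 (mod 19): 44·t ≡ 7 − 35 = -28 (mod 19).
    Reduce coefficients mod 19: 6·t ≡ 10 (mod 19).
    The inverse of 6 mod 19 is 16 (since 6·16 = 96 = 5·19 + 1), so t ≡ 16·10 = 160 ≡ 8 (mod 19).
    Then x = 35 + 44·8 = 387, valid modulo lcm(44, 19) = 836: x ≡ 387 (mod 836).
  Combine with x ≡ 0 (mod 3); new modulus lcm = 2508.
    Write x = 387 + 836·t and substitute into x ≡ 0 (mod 3): 836·t ≡ 0 − 387 = -387 (mod 3).
    Reduce coefficients mod 3: 2·t ≡ 0 (mod 3).
    The inverse of 2 mod 3 is 2 (since 2·2 = 4 = 1·3 + 1), so t ≡ 2·0 = 0 ≡ 0 (mod 3).
    Then x = 387 + 836·0 = 387, valid modulo lcm(836, 3) = 2508: x ≡ 387 (mod 2508).
Verify against each original: 387 mod 4 = 3, 387 mod 11 = 2, 387 mod 19 = 7, 387 mod 3 = 0.

x ≡ 387 (mod 2508).


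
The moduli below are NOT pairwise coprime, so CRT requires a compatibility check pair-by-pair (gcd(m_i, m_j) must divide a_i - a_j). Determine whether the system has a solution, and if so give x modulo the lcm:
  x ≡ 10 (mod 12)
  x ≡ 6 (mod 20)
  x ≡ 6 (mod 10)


Moduli 12, 20, 10 are not pairwise coprime, so CRT works modulo lcm(m_i) when all pairwise compatibility conditions hold.
Pairwise compatibility: gcd(m_i, m_j) must divide a_i - a_j for every pair.
Merge one congruence at a time:
  Start: x ≡ 10 (mod 12).
  Combine with x ≡ 6 (mod 20): gcd(12, 20) = 4; 6 - 10 = -4, which IS divisible by 4, so compatible.
    Write x = 10 + 12·t and substitute into x ≡ 6 (mod 20): 12·t ≡ 6 − 10 = -4 (mod 20).
    Divide the congruence (and modulus) by g = 4: 3·t ≡ -1 (mod 5).
    Reduce coefficients mod 5: 3·t ≡ 4 (mod 5).
    The inverse of 3 mod 5 is 2 (since 3·2 = 6 = 1·5 + 1), so t ≡ 2·4 = 8 ≡ 3 (mod 5).
    Then x = 10 + 12·3 = 46, valid modulo lcm(12, 20) = 60: x ≡ 46 (mod 60).
  Combine with x ≡ 6 (mod 10): gcd(60, 10) = 10; 6 - 46 = -40, which IS divisible by 10, so compatible.
    Write x = 46 + 60·t and substitute into x ≡ 6 (mod 10): 60·t ≡ 6 − 46 = -40 (mod 10).
    Divide the congruence (and modulus) by g = 10: 6·t ≡ -4 (mod 1).
    Modulo 1 every t works; take t = 0.
    Then x = 46 + 60·0 = 46, valid modulo lcm(60, 10) = 60: x ≡ 46 (mod 60).
Verify: 46 mod 12 = 10, 46 mod 20 = 6, 46 mod 10 = 6.

x ≡ 46 (mod 60).


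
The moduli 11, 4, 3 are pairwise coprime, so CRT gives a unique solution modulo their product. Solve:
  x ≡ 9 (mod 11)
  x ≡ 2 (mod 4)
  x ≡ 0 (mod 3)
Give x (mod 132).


Moduli 11, 4, 3 are pairwise coprime; by CRT there is a unique solution modulo M = 11 · 4 · 3 = 132.
Solve pairwise, accumulating the modulus:
  Start with x ≡ 9 (mod 11).
  Combine with x ≡ 2 (mod 4): since gcd(11, 4) = 1, we get a unique residue mod 44.
    Write x = 9 + 11·t and substitute into x ≡ 2 (mod 4): 11·t ≡ 2 − 9 = -7 (mod 4).
    Reduce coefficients mod 4: 3·t ≡ 1 (mod 4).
    The inverse of 3 mod 4 is 3 (since 3·3 = 9 = 2·4 + 1), so t ≡ 3·1 = 3 ≡ 3 (mod 4).
    Then x = 9 + 11·3 = 42, valid modulo lcm(11, 4) = 44: x ≡ 42 (mod 44).
  Combine with x ≡ 0 (mod 3): since gcd(44, 3) = 1, we get a unique residue mod 132.
    Write x = 42 + 44·t and substitute into x ≡ 0 (mod 3): 44·t ≡ 0 − 42 = -42 (mod 3).
    Reduce coefficients mod 3: 2·t ≡ 0 (mod 3).
    The inverse of 2 mod 3 is 2 (since 2·2 = 4 = 1·3 + 1), so t ≡ 2·0 = 0 ≡ 0 (mod 3).
    Then x = 42 + 44·0 = 42, valid modulo lcm(44, 3) = 132: x ≡ 42 (mod 132).
Verify: 42 mod 11 = 9 ✓, 42 mod 4 = 2 ✓, 42 mod 3 = 0 ✓.

x ≡ 42 (mod 132).


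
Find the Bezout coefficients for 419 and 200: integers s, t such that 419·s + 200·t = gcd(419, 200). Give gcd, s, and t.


Euclidean algorithm on (419, 200) — divide until remainder is 0:
  419 = 2 · 200 + 19
  200 = 10 · 19 + 10
  19 = 1 · 10 + 9
  10 = 1 · 9 + 1
  9 = 9 · 1 + 0
gcd(419, 200) = 1.
Track Bezout coefficients alongside the remainders: start with r₀ = 419 = a·1 + b·0 (s = 1, t = 0) and r₁ = 200 = a·0 + b·1 (s = 0, t = 1); each new remainder r_{k+1} = r_{k-1} − q_k·r_k inherits s_{k+1} = s_{k-1} − q_k·s_k, t_{k+1} = t_{k-1} − q_k·t_k, so r_k = a·s_k + b·t_k at every step:
  q = 2: r = 19, s = 1 − 2·0 = 1, t = 0 − 2·1 = -2  (check: 419·1 + 200·(-2) = 19)
  q = 10: r = 10, s = 0 − 10·1 = -10, t = 1 − 10·(-2) = 21  (check: 419·(-10) + 200·21 = 10)
  q = 1: r = 9, s = 1 − 1·(-10) = 11, t = -2 − 1·21 = -23  (check: 419·11 + 200·(-23) = 9)
  q = 1: r = 1, s = -10 − 1·11 = -21, t = 21 − 1·(-23) = 44  (check: 419·(-21) + 200·44 = 1)
The row with r = 1 (the gcd) gives the Bezout coefficients s = -21, t = 44.
Result: 419 · (-21) + 200 · (44) = 1.

gcd(419, 200) = 1; s = -21, t = 44 (check: 419·(-21) + 200·44 = 1).


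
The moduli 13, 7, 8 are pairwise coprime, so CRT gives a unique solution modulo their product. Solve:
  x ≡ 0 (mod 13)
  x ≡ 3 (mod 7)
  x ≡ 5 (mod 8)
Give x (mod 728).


Moduli 13, 7, 8 are pairwise coprime; by CRT there is a unique solution modulo M = 13 · 7 · 8 = 728.
Solve pairwise, accumulating the modulus:
  Start with x ≡ 0 (mod 13).
  Combine with x ≡ 3 (mod 7): since gcd(13, 7) = 1, we get a unique residue mod 91.
    Write x = 0 + 13·t and substitute into x ≡ 3 (mod 7): 13·t ≡ 3 − 0 = 3 (mod 7).
    Reduce coefficients mod 7: 6·t ≡ 3 (mod 7).
    The inverse of 6 mod 7 is 6 (since 6·6 = 36 = 5·7 + 1), so t ≡ 6·3 = 18 ≡ 4 (mod 7).
    Then x = 0 + 13·4 = 52, valid modulo lcm(13, 7) = 91: x ≡ 52 (mod 91).
  Combine with x ≡ 5 (mod 8): since gcd(91, 8) = 1, we get a unique residue mod 728.
    Write x = 52 + 91·t and substitute into x ≡ 5 (mod 8): 91·t ≡ 5 − 52 = -47 (mod 8).
    Reduce coefficients mod 8: 3·t ≡ 1 (mod 8).
    The inverse of 3 mod 8 is 3 (since 3·3 = 9 = 1·8 + 1), so t ≡ 3·1 = 3 ≡ 3 (mod 8).
    Then x = 52 + 91·3 = 325, valid modulo lcm(91, 8) = 728: x ≡ 325 (mod 728).
Verify: 325 mod 13 = 0 ✓, 325 mod 7 = 3 ✓, 325 mod 8 = 5 ✓.

x ≡ 325 (mod 728).


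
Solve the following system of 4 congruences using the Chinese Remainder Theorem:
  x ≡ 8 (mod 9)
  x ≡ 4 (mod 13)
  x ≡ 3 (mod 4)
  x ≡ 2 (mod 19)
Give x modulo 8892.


Product of moduli M = 9 · 13 · 4 · 19 = 8892.
Merge one congruence at a time:
  Start: x ≡ 8 (mod 9).
  Combine with x ≡ 4 (mod 13); new modulus lcm = 117.
    Write x = 8 + 9·t and substitute into x ≡ 4 (mod 13): 9·t ≡ 4 − 8 = -4 (mod 13).
    Reduce coefficients mod 13: 9·t ≡ 9 (mod 13).
    The inverse of 9 mod 13 is 3 (since 9·3 = 27 = 2·13 + 1), so t ≡ 3·9 = 27 ≡ 1 (mod 13).
    Then x = 8 + 9·1 = 17, valid modulo lcm(9, 13) = 117: x ≡ 17 (mod 117).
  Combine with x ≡ 3 (mod 4); new modulus lcm = 468.
    Write x = 17 + 117·t and substitute into x ≡ 3 (mod 4): 117·t ≡ 3 − 17 = -14 (mod 4).
    Reduce coefficients mod 4: 1·t ≡ 2 (mod 4).
    So t ≡ 2 (mod 4).
    Then x = 17 + 117·2 = 251, valid modulo lcm(117, 4) = 468: x ≡ 251 (mod 468).
  Combine with x ≡ 2 (mod 19); new modulus lcm = 8892.
    Write x = 251 + 468·t and substitute into x ≡ 2 (mod 19): 468·t ≡ 2 − 251 = -249 (mod 19).
    Reduce coefficients mod 19: 12·t ≡ 17 (mod 19).
    The inverse of 12 mod 19 is 8 (since 12·8 = 96 = 5·19 + 1), so t ≡ 8·17 = 136 ≡ 3 (mod 19).
    Then x = 251 + 468·3 = 1655, valid modulo lcm(468, 19) = 8892: x ≡ 1655 (mod 8892).
Verify against each original: 1655 mod 9 = 8, 1655 mod 13 = 4, 1655 mod 4 = 3, 1655 mod 19 = 2.

x ≡ 1655 (mod 8892).


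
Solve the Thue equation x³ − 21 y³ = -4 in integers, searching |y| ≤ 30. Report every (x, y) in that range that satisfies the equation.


The equation is x³ - 21y³ = -4. For fixed y, x³ = 21·y³ − 4, so a solution requires the RHS to be a perfect cube.
Strategy: iterate y from -30 to 30, compute RHS = 21·y³ − 4, and check whether it is a (positive or negative) perfect cube.
Check small values of y:
  y = 0: RHS = -4 is not a perfect cube.
  y = 1: RHS = 17 is not a perfect cube.
  y = -1: RHS = -25 is not a perfect cube.
  y = 2: RHS = 164 is not a perfect cube.
  y = -2: RHS = -172 is not a perfect cube.
  y = 3: RHS = 563 is not a perfect cube.
  y = -3: RHS = -571 is not a perfect cube.
Continuing the search up to |y| = 30 finds no solutions either.
No (x, y) in the scanned range satisfies the equation.

No integer solutions with |y| ≤ 30.


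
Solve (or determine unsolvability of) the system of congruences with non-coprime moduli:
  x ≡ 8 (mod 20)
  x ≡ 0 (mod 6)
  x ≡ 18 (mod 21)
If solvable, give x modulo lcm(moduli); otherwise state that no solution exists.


Moduli 20, 6, 21 are not pairwise coprime, so CRT works modulo lcm(m_i) when all pairwise compatibility conditions hold.
Pairwise compatibility: gcd(m_i, m_j) must divide a_i - a_j for every pair.
Merge one congruence at a time:
  Start: x ≡ 8 (mod 20).
  Combine with x ≡ 0 (mod 6): gcd(20, 6) = 2; 0 - 8 = -8, which IS divisible by 2, so compatible.
    Write x = 8 + 20·t and substitute into x ≡ 0 (mod 6): 20·t ≡ 0 − 8 = -8 (mod 6).
    Divide the congruence (and modulus) by g = 2: 10·t ≡ -4 (mod 3).
    Reduce coefficients mod 3: 1·t ≡ 2 (mod 3).
    So t ≡ 2 (mod 3).
    Then x = 8 + 20·2 = 48, valid modulo lcm(20, 6) = 60: x ≡ 48 (mod 60).
  Combine with x ≡ 18 (mod 21): gcd(60, 21) = 3; 18 - 48 = -30, which IS divisible by 3, so compatible.
    Write x = 48 + 60·t and substitute into x ≡ 18 (mod 21): 60·t ≡ 18 − 48 = -30 (mod 21).
    Divide the congruence (and modulus) by g = 3: 20·t ≡ -10 (mod 7).
    Reduce coefficients mod 7: 6·t ≡ 4 (mod 7).
    The inverse of 6 mod 7 is 6 (since 6·6 = 36 = 5·7 + 1), so t ≡ 6·4 = 24 ≡ 3 (mod 7).
    Then x = 48 + 60·3 = 228, valid modulo lcm(60, 21) = 420: x ≡ 228 (mod 420).
Verify: 228 mod 20 = 8, 228 mod 6 = 0, 228 mod 21 = 18.

x ≡ 228 (mod 420).


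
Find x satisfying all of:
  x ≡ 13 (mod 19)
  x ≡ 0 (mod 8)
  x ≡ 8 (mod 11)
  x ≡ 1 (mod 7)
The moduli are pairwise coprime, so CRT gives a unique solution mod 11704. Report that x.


Product of moduli M = 19 · 8 · 11 · 7 = 11704.
Merge one congruence at a time:
  Start: x ≡ 13 (mod 19).
  Combine with x ≡ 0 (mod 8); new modulus lcm = 152.
    Write x = 13 + 19·t and substitute into x ≡ 0 (mod 8): 19·t ≡ 0 − 13 = -13 (mod 8).
    Reduce coefficients mod 8: 3·t ≡ 3 (mod 8).
    The inverse of 3 mod 8 is 3 (since 3·3 = 9 = 1·8 + 1), so t ≡ 3·3 = 9 ≡ 1 (mod 8).
    Then x = 13 + 19·1 = 32, valid modulo lcm(19, 8) = 152: x ≡ 32 (mod 152).
  Combine with x ≡ 8 (mod 11); new modulus lcm = 1672.
    Write x = 32 + 152·t and substitute into x ≡ 8 (mod 11): 152·t ≡ 8 − 32 = -24 (mod 11).
    Reduce coefficients mod 11: 9·t ≡ 9 (mod 11).
    The inverse of 9 mod 11 is 5 (since 9·5 = 45 = 4·11 + 1), so t ≡ 5·9 = 45 ≡ 1 (mod 11).
    Then x = 32 + 152·1 = 184, valid modulo lcm(152, 11) = 1672: x ≡ 184 (mod 1672).
  Combine with x ≡ 1 (mod 7); new modulus lcm = 11704.
    Write x = 184 + 1672·t and substitute into x ≡ 1 (mod 7): 1672·t ≡ 1 − 184 = -183 (mod 7).
    Reduce coefficients mod 7: 6·t ≡ 6 (mod 7).
    The inverse of 6 mod 7 is 6 (since 6·6 = 36 = 5·7 + 1), so t ≡ 6·6 = 36 ≡ 1 (mod 7).
    Then x = 184 + 1672·1 = 1856, valid modulo lcm(1672, 7) = 11704: x ≡ 1856 (mod 11704).
Verify against each original: 1856 mod 19 = 13, 1856 mod 8 = 0, 1856 mod 11 = 8, 1856 mod 7 = 1.

x ≡ 1856 (mod 11704).


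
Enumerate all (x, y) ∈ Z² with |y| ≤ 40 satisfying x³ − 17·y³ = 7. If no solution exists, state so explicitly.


The equation is x³ - 17y³ = 7. For fixed y, x³ = 17·y³ + 7, so a solution requires the RHS to be a perfect cube.
Strategy: iterate y from -40 to 40, compute RHS = 17·y³ + 7, and check whether it is a (positive or negative) perfect cube.
Check small values of y:
  y = 0: RHS = 7 is not a perfect cube.
  y = 1: RHS = 24 is not a perfect cube.
  y = -1: RHS = -10 is not a perfect cube.
  y = 2: RHS = 143 is not a perfect cube.
  y = -2: RHS = -129 is not a perfect cube.
  y = 3: RHS = 466 is not a perfect cube.
  y = -3: RHS = -452 is not a perfect cube.
Continuing the search up to |y| = 40 finds no solutions either.
No (x, y) in the scanned range satisfies the equation.

No integer solutions with |y| ≤ 40.


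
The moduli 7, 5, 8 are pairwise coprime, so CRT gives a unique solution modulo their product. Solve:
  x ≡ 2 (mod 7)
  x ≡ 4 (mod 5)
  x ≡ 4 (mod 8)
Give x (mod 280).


Moduli 7, 5, 8 are pairwise coprime; by CRT there is a unique solution modulo M = 7 · 5 · 8 = 280.
Solve pairwise, accumulating the modulus:
  Start with x ≡ 2 (mod 7).
  Combine with x ≡ 4 (mod 5): since gcd(7, 5) = 1, we get a unique residue mod 35.
    Write x = 2 + 7·t and substitute into x ≡ 4 (mod 5): 7·t ≡ 4 − 2 = 2 (mod 5).
    Reduce coefficients mod 5: 2·t ≡ 2 (mod 5).
    The inverse of 2 mod 5 is 3 (since 2·3 = 6 = 1·5 + 1), so t ≡ 3·2 = 6 ≡ 1 (mod 5).
    Then x = 2 + 7·1 = 9, valid modulo lcm(7, 5) = 35: x ≡ 9 (mod 35).
  Combine with x ≡ 4 (mod 8): since gcd(35, 8) = 1, we get a unique residue mod 280.
    Write x = 9 + 35·t and substitute into x ≡ 4 (mod 8): 35·t ≡ 4 − 9 = -5 (mod 8).
    Reduce coefficients mod 8: 3·t ≡ 3 (mod 8).
    The inverse of 3 mod 8 is 3 (since 3·3 = 9 = 1·8 + 1), so t ≡ 3·3 = 9 ≡ 1 (mod 8).
    Then x = 9 + 35·1 = 44, valid modulo lcm(35, 8) = 280: x ≡ 44 (mod 280).
Verify: 44 mod 7 = 2 ✓, 44 mod 5 = 4 ✓, 44 mod 8 = 4 ✓.

x ≡ 44 (mod 280).


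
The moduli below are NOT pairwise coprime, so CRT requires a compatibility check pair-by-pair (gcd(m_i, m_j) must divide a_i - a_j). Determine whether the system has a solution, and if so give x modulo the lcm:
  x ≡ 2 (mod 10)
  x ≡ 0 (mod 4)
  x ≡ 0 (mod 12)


Moduli 10, 4, 12 are not pairwise coprime, so CRT works modulo lcm(m_i) when all pairwise compatibility conditions hold.
Pairwise compatibility: gcd(m_i, m_j) must divide a_i - a_j for every pair.
Merge one congruence at a time:
  Start: x ≡ 2 (mod 10).
  Combine with x ≡ 0 (mod 4): gcd(10, 4) = 2; 0 - 2 = -2, which IS divisible by 2, so compatible.
    Write x = 2 + 10·t and substitute into x ≡ 0 (mod 4): 10·t ≡ 0 − 2 = -2 (mod 4).
    Divide the congruence (and modulus) by g = 2: 5·t ≡ -1 (mod 2).
    Reduce coefficients mod 2: 1·t ≡ 1 (mod 2).
    So t ≡ 1 (mod 2).
    Then x = 2 + 10·1 = 12, valid modulo lcm(10, 4) = 20: x ≡ 12 (mod 20).
  Combine with x ≡ 0 (mod 12): gcd(20, 12) = 4; 0 - 12 = -12, which IS divisible by 4, so compatible.
    Write x = 12 + 20·t and substitute into x ≡ 0 (mod 12): 20·t ≡ 0 − 12 = -12 (mod 12).
    Divide the congruence (and modulus) by g = 4: 5·t ≡ -3 (mod 3).
    Reduce coefficients mod 3: 2·t ≡ 0 (mod 3).
    The inverse of 2 mod 3 is 2 (since 2·2 = 4 = 1·3 + 1), so t ≡ 2·0 = 0 ≡ 0 (mod 3).
    Then x = 12 + 20·0 = 12, valid modulo lcm(20, 12) = 60: x ≡ 12 (mod 60).
Verify: 12 mod 10 = 2, 12 mod 4 = 0, 12 mod 12 = 0.

x ≡ 12 (mod 60).


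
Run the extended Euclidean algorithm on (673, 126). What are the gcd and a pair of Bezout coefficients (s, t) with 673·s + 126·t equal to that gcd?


Euclidean algorithm on (673, 126) — divide until remainder is 0:
  673 = 5 · 126 + 43
  126 = 2 · 43 + 40
  43 = 1 · 40 + 3
  40 = 13 · 3 + 1
  3 = 3 · 1 + 0
gcd(673, 126) = 1.
Track Bezout coefficients alongside the remainders: start with r₀ = 673 = a·1 + b·0 (s = 1, t = 0) and r₁ = 126 = a·0 + b·1 (s = 0, t = 1); each new remainder r_{k+1} = r_{k-1} − q_k·r_k inherits s_{k+1} = s_{k-1} − q_k·s_k, t_{k+1} = t_{k-1} − q_k·t_k, so r_k = a·s_k + b·t_k at every step:
  q = 5: r = 43, s = 1 − 5·0 = 1, t = 0 − 5·1 = -5  (check: 673·1 + 126·(-5) = 43)
  q = 2: r = 40, s = 0 − 2·1 = -2, t = 1 − 2·(-5) = 11  (check: 673·(-2) + 126·11 = 40)
  q = 1: r = 3, s = 1 − 1·(-2) = 3, t = -5 − 1·11 = -16  (check: 673·3 + 126·(-16) = 3)
  q = 13: r = 1, s = -2 − 13·3 = -41, t = 11 − 13·(-16) = 219  (check: 673·(-41) + 126·219 = 1)
The row with r = 1 (the gcd) gives the Bezout coefficients s = -41, t = 219.
Result: 673 · (-41) + 126 · (219) = 1.

gcd(673, 126) = 1; s = -41, t = 219 (check: 673·(-41) + 126·219 = 1).


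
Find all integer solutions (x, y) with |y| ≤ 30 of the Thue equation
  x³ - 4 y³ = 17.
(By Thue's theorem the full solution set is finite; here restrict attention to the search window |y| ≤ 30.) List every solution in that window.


The equation is x³ - 4y³ = 17. For fixed y, x³ = 4·y³ + 17, so a solution requires the RHS to be a perfect cube.
Strategy: iterate y from -30 to 30, compute RHS = 4·y³ + 17, and check whether it is a (positive or negative) perfect cube.
Check small values of y:
  y = 0: RHS = 17 is not a perfect cube.
  y = 1: RHS = 21 is not a perfect cube.
  y = -1: RHS = 13 is not a perfect cube.
  y = 2: RHS = 49 is not a perfect cube.
  y = -2: RHS = -15 is not a perfect cube.
  y = 3: RHS = 125 = (5)³ ⇒ x = 5 works.
  y = -3: RHS = -91 is not a perfect cube.
Continuing the search up to |y| = 30 finds no further solutions beyond those listed.
Collected solutions: (5, 3).

Solutions (with |y| ≤ 30): (5, 3).


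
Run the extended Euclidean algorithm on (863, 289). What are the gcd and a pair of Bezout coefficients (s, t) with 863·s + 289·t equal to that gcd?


Euclidean algorithm on (863, 289) — divide until remainder is 0:
  863 = 2 · 289 + 285
  289 = 1 · 285 + 4
  285 = 71 · 4 + 1
  4 = 4 · 1 + 0
gcd(863, 289) = 1.
Track Bezout coefficients alongside the remainders: start with r₀ = 863 = a·1 + b·0 (s = 1, t = 0) and r₁ = 289 = a·0 + b·1 (s = 0, t = 1); each new remainder r_{k+1} = r_{k-1} − q_k·r_k inherits s_{k+1} = s_{k-1} − q_k·s_k, t_{k+1} = t_{k-1} − q_k·t_k, so r_k = a·s_k + b·t_k at every step:
  q = 2: r = 285, s = 1 − 2·0 = 1, t = 0 − 2·1 = -2  (check: 863·1 + 289·(-2) = 285)
  q = 1: r = 4, s = 0 − 1·1 = -1, t = 1 − 1·(-2) = 3  (check: 863·(-1) + 289·3 = 4)
  q = 71: r = 1, s = 1 − 71·(-1) = 72, t = -2 − 71·3 = -215  (check: 863·72 + 289·(-215) = 1)
The row with r = 1 (the gcd) gives the Bezout coefficients s = 72, t = -215.
Result: 863 · (72) + 289 · (-215) = 1.

gcd(863, 289) = 1; s = 72, t = -215 (check: 863·72 + 289·(-215) = 1).


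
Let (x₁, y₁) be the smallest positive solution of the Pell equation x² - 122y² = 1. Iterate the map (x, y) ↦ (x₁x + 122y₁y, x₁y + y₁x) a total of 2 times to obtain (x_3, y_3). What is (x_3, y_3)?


Step 1: Find the fundamental solution (x₁, y₁) of x² - 122y² = 1.
  Expand √122 as a continued fraction. a₀ = ⌊√122⌋ = 11; iterate m_{k+1} = d_k·a_k − m_k, d_{k+1} = (122 − m_{k+1}²)/d_k, a_{k+1} = ⌊(a₀ + m_{k+1})/d_{k+1}⌋ (starting m₀ = 0, d₀ = 1), with convergents p_k = a_k·p_{k-1} + p_{k-2}, q_k = a_k·q_{k-1} + q_{k-2} (p₋₁ = 1, q₋₁ = 0):
  k = 0: a₀ = 11; p₀/q₀ = 11/1; p₀² − 122·q₀² = 121 − 122 = -1.
  k = 1: m = 11, d = 1, a = ⌊(11 + 11)/1⌋ = 22; p/q = (22·11 + 1)/(22·1 + 0) = 243/22; p² − 122·q² = 59049 − 59048 = 1.
  The first convergent with p² − 122·q² = 1 gives the fundamental solution (x₁, y₁) = (243, 22).
Step 2: Apply the recurrence (x_{n+1}, y_{n+1}) = (x₁x_n + 122y₁y_n, x₁y_n + y₁x_n) repeatedly.
  From (x_1, y_1) = (243, 22): x_2 = 243·243 + 122·22·22 = 118097; y_2 = 243·22 + 22·243 = 10692.
  From (x_2, y_2) = (118097, 10692): x_3 = 243·118097 + 122·22·10692 = 57394899; y_3 = 243·10692 + 22·118097 = 5196290.
Step 3: Verify x_3² - 122·y_3² = 3294174431220201 - 3294174431220200 = 1 (should be 1). ✓

(x_1, y_1) = (243, 22); (x_3, y_3) = (57394899, 5196290).
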